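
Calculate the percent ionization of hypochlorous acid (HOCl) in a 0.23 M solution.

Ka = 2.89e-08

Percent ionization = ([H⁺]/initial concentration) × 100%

Using Ka equilibrium: x² + Ka×x - Ka×C = 0. Solving: [H⁺] = 8.1515e-05. Percent = (8.1515e-05/0.23) × 100

Percent ionization = 0.0354%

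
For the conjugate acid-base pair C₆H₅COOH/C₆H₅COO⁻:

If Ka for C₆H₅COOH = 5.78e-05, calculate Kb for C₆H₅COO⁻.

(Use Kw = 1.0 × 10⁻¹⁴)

For a conjugate pair Ka × Kb = Kw, so Kb = Kw/Ka = 1.0 × 10⁻¹⁴ / 5.78e-05 = 1.73e-10.

K_b = 1.73e-10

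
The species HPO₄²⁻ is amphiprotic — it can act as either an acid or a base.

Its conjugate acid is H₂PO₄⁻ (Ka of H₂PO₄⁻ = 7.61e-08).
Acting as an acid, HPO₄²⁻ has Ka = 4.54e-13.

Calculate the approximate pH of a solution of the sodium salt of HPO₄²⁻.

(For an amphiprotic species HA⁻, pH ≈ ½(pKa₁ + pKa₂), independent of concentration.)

pKa₁ = -log(7.61e-08) = 7.12; pKa₂ = -log(4.54e-13) = 12.34. For an amphiprotic species, pH ≈ ½(pKa₁ + pKa₂) = ½(7.12 + 12.34) = 9.73.

pH = 9.73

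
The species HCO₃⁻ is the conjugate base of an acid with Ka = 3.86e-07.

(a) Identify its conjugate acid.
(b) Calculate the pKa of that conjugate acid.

(a) The conjugate acid is formed by adding one H⁺ to HCO₃⁻, giving H₂CO₃. (b) pKa = -log(Ka) = -log(3.86e-07) = 6.41.

Conjugate acid: H₂CO₃; pK_a = 6.41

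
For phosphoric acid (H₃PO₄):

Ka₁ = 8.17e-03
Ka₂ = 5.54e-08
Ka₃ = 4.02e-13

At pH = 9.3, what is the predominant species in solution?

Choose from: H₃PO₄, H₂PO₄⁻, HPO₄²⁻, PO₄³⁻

pKa₁ = 2.09, pKa₂ = 7.26, pKa₃ = 12.40. For a polyprotic acid the predominant species crosses at each pKa: below pKa_n the protonated form dominates, above it the deprotonated form does. At pH = 9.3, the predominant species is HPO₄²⁻.

HPO₄²⁻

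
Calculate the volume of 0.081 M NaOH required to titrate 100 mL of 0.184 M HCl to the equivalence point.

At equivalence: moles acid = moles base. moles HCl = 0.184 × 100/1000 = 0.0184 mol. V_base = moles / 0.081 × 1000 = 227.2 mL.

V_{base} = 227.2 mL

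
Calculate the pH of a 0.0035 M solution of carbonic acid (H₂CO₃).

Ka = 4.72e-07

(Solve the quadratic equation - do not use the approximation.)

x² + Ka×x - Ka×C = 0. Using quadratic formula: [H⁺] = 4.0409e-05

pH = 4.39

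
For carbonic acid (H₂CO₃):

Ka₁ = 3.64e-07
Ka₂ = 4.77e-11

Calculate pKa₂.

pKa₂ = -log(Ka₂) = -log(4.77e-11) = 10.32.

pK_{a2} = 10.32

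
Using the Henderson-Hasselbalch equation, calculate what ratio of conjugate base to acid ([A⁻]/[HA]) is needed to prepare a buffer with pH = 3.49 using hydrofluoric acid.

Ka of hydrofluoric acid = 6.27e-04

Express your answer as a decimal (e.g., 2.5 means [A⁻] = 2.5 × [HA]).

pKa = -log(6.27e-04) = 3.2027. pH = pKa + log([A⁻]/[HA]), so log([A⁻]/[HA]) = pH − pKa = 3.49 − 3.2027 = 0.2873. [A⁻]/[HA] = 10^(0.2873) = 1.94

[A⁻]/[HA] = 1.94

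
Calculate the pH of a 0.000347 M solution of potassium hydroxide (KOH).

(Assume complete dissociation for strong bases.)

[OH⁻] = 0.000347 M for strong base. pOH = -log[OH⁻] = 3.46, pH = 14 - pOH

pH = 10.54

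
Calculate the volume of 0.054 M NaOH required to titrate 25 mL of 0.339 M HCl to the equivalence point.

At equivalence: moles acid = moles base. moles HCl = 0.339 × 25/1000 = 0.008475 mol. V_base = moles / 0.054 × 1000 = 156.9 mL.

V_{base} = 156.9 mL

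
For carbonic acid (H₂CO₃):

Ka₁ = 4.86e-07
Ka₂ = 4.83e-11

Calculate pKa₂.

pKa₂ = -log(Ka₂) = -log(4.83e-11) = 10.32.

pK_{a2} = 10.32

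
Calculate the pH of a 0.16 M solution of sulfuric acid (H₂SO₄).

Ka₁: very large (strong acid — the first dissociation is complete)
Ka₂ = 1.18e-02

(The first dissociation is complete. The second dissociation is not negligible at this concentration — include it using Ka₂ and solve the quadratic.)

First dissociation is complete: [H⁺]₀ = [HSO₄⁻]₀ = C = 0.16 M. Second dissociation HSO₄⁻ ⇌ H⁺ + SO₄²⁻: let x = [SO₄²⁻]. Ka₂ = (C + x)·x / (C − x) = 1.18e-02 → x² + (C + Ka₂)·x − Ka₂·C = 0 → x² + 0.17180·x − 1.888e-03 = 0. x = (−0.17180 + √(0.17180² + 4 × 1.888e-03)) / 2 = 1.0364e-02 M. [H⁺] = C + x = 0.16 + 1.0364e-02 = 1.7036e-01 M. pH = -log(1.7036e-01) = 0.77.

pH = 0.77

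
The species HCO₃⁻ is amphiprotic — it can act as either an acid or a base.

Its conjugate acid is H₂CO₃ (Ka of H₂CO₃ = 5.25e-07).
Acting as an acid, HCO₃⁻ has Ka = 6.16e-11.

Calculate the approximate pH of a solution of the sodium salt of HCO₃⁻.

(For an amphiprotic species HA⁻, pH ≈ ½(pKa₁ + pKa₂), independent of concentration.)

pKa₁ = -log(5.25e-07) = 6.28; pKa₂ = -log(6.16e-11) = 10.21. For an amphiprotic species, pH ≈ ½(pKa₁ + pKa₂) = ½(6.28 + 10.21) = 8.25.

pH = 8.25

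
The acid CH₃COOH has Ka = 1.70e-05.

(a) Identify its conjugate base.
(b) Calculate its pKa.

(a) The conjugate base is formed by removing one H⁺ from CH₃COOH, giving CH₃COO⁻. (b) pKa = -log(Ka) = -log(1.70e-05) = 4.77.

Conjugate base: CH₃COO⁻; pK_a = 4.77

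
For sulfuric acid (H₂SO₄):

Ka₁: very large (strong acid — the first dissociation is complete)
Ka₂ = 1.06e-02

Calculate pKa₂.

pKa₂ = -log(Ka₂) = -log(1.06e-02) = 1.97.

pK_{a2} = 1.97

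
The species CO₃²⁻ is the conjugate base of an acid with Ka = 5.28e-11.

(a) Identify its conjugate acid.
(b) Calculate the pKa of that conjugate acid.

(a) The conjugate acid is formed by adding one H⁺ to CO₃²⁻, giving HCO₃⁻. (b) pKa = -log(Ka) = -log(5.28e-11) = 10.28.

Conjugate acid: HCO₃⁻; pK_a = 10.28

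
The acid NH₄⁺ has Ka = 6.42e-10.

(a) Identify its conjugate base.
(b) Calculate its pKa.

(a) The conjugate base is formed by removing one H⁺ from NH₄⁺, giving NH₃. (b) pKa = -log(Ka) = -log(6.42e-10) = 9.19.

Conjugate base: NH₃; pK_a = 9.19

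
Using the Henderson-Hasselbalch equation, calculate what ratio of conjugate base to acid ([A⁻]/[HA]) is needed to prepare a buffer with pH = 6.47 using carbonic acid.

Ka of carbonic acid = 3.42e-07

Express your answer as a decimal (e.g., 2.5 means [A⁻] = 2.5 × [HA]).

pKa = -log(3.42e-07) = 6.4660. pH = pKa + log([A⁻]/[HA]), so log([A⁻]/[HA]) = pH − pKa = 6.47 − 6.4660 = 0.0040. [A⁻]/[HA] = 10^(0.0040) = 1.01

[A⁻]/[HA] = 1.01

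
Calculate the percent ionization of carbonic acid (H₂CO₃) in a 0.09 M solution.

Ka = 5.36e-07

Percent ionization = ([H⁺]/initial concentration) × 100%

Using Ka equilibrium: x² + Ka×x - Ka×C = 0. Solving: [H⁺] = 2.1937e-04. Percent = (2.1937e-04/0.09) × 100

Percent ionization = 0.244%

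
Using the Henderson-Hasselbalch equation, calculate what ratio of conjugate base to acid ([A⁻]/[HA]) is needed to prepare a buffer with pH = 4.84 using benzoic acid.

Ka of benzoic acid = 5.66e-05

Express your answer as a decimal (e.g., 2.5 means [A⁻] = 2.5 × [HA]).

pKa = -log(5.66e-05) = 4.2472. pH = pKa + log([A⁻]/[HA]), so log([A⁻]/[HA]) = pH − pKa = 4.84 − 4.2472 = 0.5928. [A⁻]/[HA] = 10^(0.5928) = 3.92

[A⁻]/[HA] = 3.92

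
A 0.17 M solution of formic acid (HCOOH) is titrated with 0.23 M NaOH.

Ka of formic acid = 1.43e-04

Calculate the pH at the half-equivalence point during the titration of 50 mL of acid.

At half-equivalence [HA] = [A⁻], so Henderson-Hasselbalch gives pH = pKa = -log(1.43e-04) = 3.84.

pH = pKa = 3.84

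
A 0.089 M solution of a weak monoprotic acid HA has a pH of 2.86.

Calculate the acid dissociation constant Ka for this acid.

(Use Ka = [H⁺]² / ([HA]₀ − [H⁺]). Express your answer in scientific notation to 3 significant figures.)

[H⁺] = 10^(−pH) = 10^(−2.86) = 1.380e-03 M. For HA ⇌ H⁺ + A⁻, Ka = [H⁺][A⁻]/[HA] = [H⁺]² / ([HA]₀ − [H⁺]) = (1.380e-03)² / (0.089 − 1.380e-03) = 2.17e-05.

K_a = 2.17e-05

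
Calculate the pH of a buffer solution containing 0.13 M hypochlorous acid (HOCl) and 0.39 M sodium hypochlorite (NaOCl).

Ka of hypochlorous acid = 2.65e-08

pKa = -log(2.65e-08) = 7.58. pH = pKa + log([A⁻]/[HA]) = 7.58 + log(0.39/0.13)

pH = 8.05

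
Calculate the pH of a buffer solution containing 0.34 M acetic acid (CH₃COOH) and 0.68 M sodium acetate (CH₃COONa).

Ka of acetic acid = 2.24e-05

pKa = -log(2.24e-05) = 4.65. pH = pKa + log([A⁻]/[HA]) = 4.65 + log(0.68/0.34)

pH = 4.95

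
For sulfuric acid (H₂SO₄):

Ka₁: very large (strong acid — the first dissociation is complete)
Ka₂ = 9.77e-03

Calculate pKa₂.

pKa₂ = -log(Ka₂) = -log(9.77e-03) = 2.01.

pK_{a2} = 2.01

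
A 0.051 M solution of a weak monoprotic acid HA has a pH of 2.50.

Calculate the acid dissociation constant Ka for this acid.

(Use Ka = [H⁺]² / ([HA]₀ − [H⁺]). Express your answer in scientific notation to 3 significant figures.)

[H⁺] = 10^(−pH) = 10^(−2.50) = 3.162e-03 M. For HA ⇌ H⁺ + A⁻, Ka = [H⁺][A⁻]/[HA] = [H⁺]² / ([HA]₀ − [H⁺]) = (3.162e-03)² / (0.051 − 3.162e-03) = 2.09e-04.

K_a = 2.09e-04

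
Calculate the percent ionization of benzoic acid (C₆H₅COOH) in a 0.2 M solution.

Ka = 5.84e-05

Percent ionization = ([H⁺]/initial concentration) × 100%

Using Ka equilibrium: x² + Ka×x - Ka×C = 0. Solving: [H⁺] = 3.3885e-03. Percent = (3.3885e-03/0.2) × 100

Percent ionization = 1.69%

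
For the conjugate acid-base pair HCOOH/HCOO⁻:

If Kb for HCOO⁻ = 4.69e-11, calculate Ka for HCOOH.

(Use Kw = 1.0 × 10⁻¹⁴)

For a conjugate pair Ka × Kb = Kw, so Ka = Kw/Kb = 1.0 × 10⁻¹⁴ / 4.69e-11 = 2.13e-04.

K_a = 2.13e-04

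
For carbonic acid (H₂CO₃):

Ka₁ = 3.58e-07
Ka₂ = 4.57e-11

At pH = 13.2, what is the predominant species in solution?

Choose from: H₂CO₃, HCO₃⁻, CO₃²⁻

pKa₁ = 6.45, pKa₂ = 10.34. For a polyprotic acid the predominant species crosses at each pKa: below pKa_n the protonated form dominates, above it the deprotonated form does. At pH = 13.2, the predominant species is CO₃²⁻.

CO₃²⁻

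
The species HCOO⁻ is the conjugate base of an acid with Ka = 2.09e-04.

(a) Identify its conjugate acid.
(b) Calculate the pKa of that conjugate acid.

(a) The conjugate acid is formed by adding one H⁺ to HCOO⁻, giving HCOOH. (b) pKa = -log(Ka) = -log(2.09e-04) = 3.68.

Conjugate acid: HCOOH; pK_a = 3.68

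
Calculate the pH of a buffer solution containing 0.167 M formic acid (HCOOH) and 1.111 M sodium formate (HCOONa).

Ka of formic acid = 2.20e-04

pKa = -log(2.20e-04) = 3.66. pH = pKa + log([A⁻]/[HA]) = 3.66 + log(1.111/0.167)

pH = 4.48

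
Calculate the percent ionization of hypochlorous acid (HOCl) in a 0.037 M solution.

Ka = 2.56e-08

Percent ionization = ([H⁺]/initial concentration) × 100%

Using Ka equilibrium: x² + Ka×x - Ka×C = 0. Solving: [H⁺] = 3.0764e-05. Percent = (3.0764e-05/0.037) × 100

Percent ionization = 0.0831%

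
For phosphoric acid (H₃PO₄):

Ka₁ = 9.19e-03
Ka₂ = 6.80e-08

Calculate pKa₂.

pKa₂ = -log(Ka₂) = -log(6.80e-08) = 7.17.

pK_{a2} = 7.17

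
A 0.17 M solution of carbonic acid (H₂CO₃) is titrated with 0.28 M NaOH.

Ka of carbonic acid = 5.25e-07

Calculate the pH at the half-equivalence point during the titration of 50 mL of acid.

At half-equivalence [HA] = [A⁻], so Henderson-Hasselbalch gives pH = pKa = -log(5.25e-07) = 6.28.

pH = pKa = 6.28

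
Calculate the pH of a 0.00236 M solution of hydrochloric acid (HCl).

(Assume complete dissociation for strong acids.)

[H⁺] = 0.00236 M for strong acid. pH = -log[H⁺] = -log(0.00236)

pH = 2.63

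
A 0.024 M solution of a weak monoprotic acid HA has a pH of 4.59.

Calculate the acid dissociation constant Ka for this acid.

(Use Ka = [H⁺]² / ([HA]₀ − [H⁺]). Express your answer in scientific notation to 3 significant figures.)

[H⁺] = 10^(−pH) = 10^(−4.59) = 2.570e-05 M. For HA ⇌ H⁺ + A⁻, Ka = [H⁺][A⁻]/[HA] = [H⁺]² / ([HA]₀ − [H⁺]) = (2.570e-05)² / (0.024 − 2.570e-05) = 2.76e-08.

K_a = 2.76e-08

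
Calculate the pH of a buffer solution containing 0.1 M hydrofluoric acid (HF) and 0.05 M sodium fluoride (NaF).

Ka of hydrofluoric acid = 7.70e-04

pKa = -log(7.70e-04) = 3.11. pH = pKa + log([A⁻]/[HA]) = 3.11 + log(0.05/0.1)

pH = 2.81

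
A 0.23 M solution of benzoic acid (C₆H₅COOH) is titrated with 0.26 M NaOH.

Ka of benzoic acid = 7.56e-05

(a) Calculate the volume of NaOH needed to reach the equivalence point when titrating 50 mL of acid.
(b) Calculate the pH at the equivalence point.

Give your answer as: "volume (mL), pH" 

moles acid = 0.23 × 50/1000 = 0.0115 mol; V_base = moles/0.26 × 1000 = 44.2 mL. At equivalence only the conjugate base is present: [A⁻] = 0.0115/0.094 = 1.2204e-01 M. Kb = Kw/Ka = 1.32e-10; [OH⁻] = √(Kb × [A⁻]) = 4.0178e-06; pOH = 5.40; pH = 14 - pOH = 8.60.

V = 44.2 mL, pH = 8.60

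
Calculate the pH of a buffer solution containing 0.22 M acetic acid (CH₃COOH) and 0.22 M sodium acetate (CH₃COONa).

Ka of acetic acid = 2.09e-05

pKa = -log(2.09e-05) = 4.68. pH = pKa + log([A⁻]/[HA]) = 4.68 + log(0.22/0.22)

pH = 4.68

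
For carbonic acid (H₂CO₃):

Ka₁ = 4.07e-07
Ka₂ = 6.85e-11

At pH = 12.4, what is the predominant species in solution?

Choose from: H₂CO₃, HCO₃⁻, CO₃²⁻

pKa₁ = 6.39, pKa₂ = 10.16. For a polyprotic acid the predominant species crosses at each pKa: below pKa_n the protonated form dominates, above it the deprotonated form does. At pH = 12.4, the predominant species is CO₃²⁻.

CO₃²⁻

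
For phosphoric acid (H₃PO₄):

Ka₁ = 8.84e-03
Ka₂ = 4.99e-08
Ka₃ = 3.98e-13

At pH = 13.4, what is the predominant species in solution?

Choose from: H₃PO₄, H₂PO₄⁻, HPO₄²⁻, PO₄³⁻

pKa₁ = 2.05, pKa₂ = 7.30, pKa₃ = 12.40. For a polyprotic acid the predominant species crosses at each pKa: below pKa_n the protonated form dominates, above it the deprotonated form does. At pH = 13.4, the predominant species is PO₄³⁻.

PO₄³⁻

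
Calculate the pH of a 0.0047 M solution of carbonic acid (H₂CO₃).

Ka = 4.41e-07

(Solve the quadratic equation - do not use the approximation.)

x² + Ka×x - Ka×C = 0. Using quadratic formula: [H⁺] = 4.5307e-05

pH = 4.34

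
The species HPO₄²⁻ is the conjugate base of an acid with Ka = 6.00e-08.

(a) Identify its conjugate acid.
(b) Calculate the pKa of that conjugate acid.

(a) The conjugate acid is formed by adding one H⁺ to HPO₄²⁻, giving H₂PO₄⁻. (b) pKa = -log(Ka) = -log(6.00e-08) = 7.22.

Conjugate acid: H₂PO₄⁻; pK_a = 7.22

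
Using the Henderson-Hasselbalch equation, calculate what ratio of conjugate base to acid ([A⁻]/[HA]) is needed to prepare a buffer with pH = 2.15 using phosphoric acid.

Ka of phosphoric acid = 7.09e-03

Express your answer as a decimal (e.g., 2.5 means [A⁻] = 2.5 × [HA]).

pKa = -log(7.09e-03) = 2.1494. pH = pKa + log([A⁻]/[HA]), so log([A⁻]/[HA]) = pH − pKa = 2.15 − 2.1494 = 0.0006. [A⁻]/[HA] = 10^(0.0006) = 1.00

[A⁻]/[HA] = 1.00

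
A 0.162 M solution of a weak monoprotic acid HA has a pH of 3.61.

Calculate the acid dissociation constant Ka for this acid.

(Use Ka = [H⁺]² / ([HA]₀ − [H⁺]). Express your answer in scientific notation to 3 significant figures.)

[H⁺] = 10^(−pH) = 10^(−3.61) = 2.455e-04 M. For HA ⇌ H⁺ + A⁻, Ka = [H⁺][A⁻]/[HA] = [H⁺]² / ([HA]₀ − [H⁺]) = (2.455e-04)² / (0.162 − 2.455e-04) = 3.73e-07.

K_a = 3.73e-07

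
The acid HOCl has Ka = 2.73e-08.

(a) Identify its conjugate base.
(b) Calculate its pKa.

(a) The conjugate base is formed by removing one H⁺ from HOCl, giving OCl⁻. (b) pKa = -log(Ka) = -log(2.73e-08) = 7.56.

Conjugate base: OCl⁻; pK_a = 7.56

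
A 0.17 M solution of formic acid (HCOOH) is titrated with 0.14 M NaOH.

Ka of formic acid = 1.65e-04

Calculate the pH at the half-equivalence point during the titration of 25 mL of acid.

At half-equivalence [HA] = [A⁻], so Henderson-Hasselbalch gives pH = pKa = -log(1.65e-04) = 3.78.

pH = pKa = 3.78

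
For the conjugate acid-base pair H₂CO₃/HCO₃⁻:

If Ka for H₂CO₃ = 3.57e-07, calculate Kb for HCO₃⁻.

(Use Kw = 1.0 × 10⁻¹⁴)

For a conjugate pair Ka × Kb = Kw, so Kb = Kw/Ka = 1.0 × 10⁻¹⁴ / 3.57e-07 = 2.80e-08.

K_b = 2.80e-08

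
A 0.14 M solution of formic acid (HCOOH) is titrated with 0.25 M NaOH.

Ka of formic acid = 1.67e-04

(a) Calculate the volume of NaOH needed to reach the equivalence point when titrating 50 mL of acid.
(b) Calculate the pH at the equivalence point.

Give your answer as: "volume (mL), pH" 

moles acid = 0.14 × 50/1000 = 0.007 mol; V_base = moles/0.25 × 1000 = 28.0 mL. At equivalence only the conjugate base is present: [A⁻] = 0.007/0.078 = 8.9744e-02 M. Kb = Kw/Ka = 5.99e-11; [OH⁻] = √(Kb × [A⁻]) = 2.3182e-06; pOH = 5.63; pH = 14 - pOH = 8.37.

V = 28.0 mL, pH = 8.37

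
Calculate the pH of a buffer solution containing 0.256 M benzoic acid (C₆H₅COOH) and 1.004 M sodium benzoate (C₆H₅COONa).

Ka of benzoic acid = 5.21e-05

pKa = -log(5.21e-05) = 4.28. pH = pKa + log([A⁻]/[HA]) = 4.28 + log(1.004/0.256)

pH = 4.88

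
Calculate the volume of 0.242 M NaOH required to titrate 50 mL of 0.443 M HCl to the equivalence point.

At equivalence: moles acid = moles base. moles HCl = 0.443 × 50/1000 = 0.02215 mol. V_base = moles / 0.242 × 1000 = 91.5 mL.

V_{base} = 91.5 mL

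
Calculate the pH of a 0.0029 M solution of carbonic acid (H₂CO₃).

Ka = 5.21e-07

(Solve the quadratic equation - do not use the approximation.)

x² + Ka×x - Ka×C = 0. Using quadratic formula: [H⁺] = 3.8611e-05

pH = 4.41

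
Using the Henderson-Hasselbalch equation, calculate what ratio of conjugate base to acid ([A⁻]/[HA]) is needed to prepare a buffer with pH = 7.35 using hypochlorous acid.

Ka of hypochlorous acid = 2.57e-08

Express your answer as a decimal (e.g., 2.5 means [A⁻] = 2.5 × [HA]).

pKa = -log(2.57e-08) = 7.5901. pH = pKa + log([A⁻]/[HA]), so log([A⁻]/[HA]) = pH − pKa = 7.35 − 7.5901 = -0.2401. [A⁻]/[HA] = 10^(-0.2401) = 0.575

[A⁻]/[HA] = 0.575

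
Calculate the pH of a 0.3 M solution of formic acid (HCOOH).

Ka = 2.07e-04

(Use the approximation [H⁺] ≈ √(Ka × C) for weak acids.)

[H⁺] = √(Ka × C) = √(2.07e-04 × 0.3) = 7.8804e-03. pH = -log(7.8804e-03)

pH = 2.10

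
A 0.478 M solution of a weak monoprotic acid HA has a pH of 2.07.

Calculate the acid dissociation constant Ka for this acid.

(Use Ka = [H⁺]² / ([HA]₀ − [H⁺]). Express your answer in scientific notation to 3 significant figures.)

[H⁺] = 10^(−pH) = 10^(−2.07) = 8.511e-03 M. For HA ⇌ H⁺ + A⁻, Ka = [H⁺][A⁻]/[HA] = [H⁺]² / ([HA]₀ − [H⁺]) = (8.511e-03)² / (0.478 − 8.511e-03) = 1.54e-04.

K_a = 1.54e-04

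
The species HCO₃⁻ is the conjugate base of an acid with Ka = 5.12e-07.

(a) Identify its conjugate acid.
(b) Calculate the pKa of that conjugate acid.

(a) The conjugate acid is formed by adding one H⁺ to HCO₃⁻, giving H₂CO₃. (b) pKa = -log(Ka) = -log(5.12e-07) = 6.29.

Conjugate acid: H₂CO₃; pK_a = 6.29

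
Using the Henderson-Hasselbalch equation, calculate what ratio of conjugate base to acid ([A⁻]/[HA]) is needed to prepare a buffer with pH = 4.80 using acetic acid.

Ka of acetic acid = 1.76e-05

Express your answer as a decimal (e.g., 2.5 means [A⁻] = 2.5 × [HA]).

pKa = -log(1.76e-05) = 4.7545. pH = pKa + log([A⁻]/[HA]), so log([A⁻]/[HA]) = pH − pKa = 4.80 − 4.7545 = 0.0455. [A⁻]/[HA] = 10^(0.0455) = 1.11

[A⁻]/[HA] = 1.11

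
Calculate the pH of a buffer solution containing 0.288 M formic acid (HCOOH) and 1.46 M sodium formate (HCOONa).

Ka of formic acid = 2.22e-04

pKa = -log(2.22e-04) = 3.65. pH = pKa + log([A⁻]/[HA]) = 3.65 + log(1.46/0.288)

pH = 4.36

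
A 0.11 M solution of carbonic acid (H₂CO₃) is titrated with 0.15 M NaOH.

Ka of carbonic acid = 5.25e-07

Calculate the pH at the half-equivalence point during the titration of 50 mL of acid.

At half-equivalence [HA] = [A⁻], so Henderson-Hasselbalch gives pH = pKa = -log(5.25e-07) = 6.28.

pH = pKa = 6.28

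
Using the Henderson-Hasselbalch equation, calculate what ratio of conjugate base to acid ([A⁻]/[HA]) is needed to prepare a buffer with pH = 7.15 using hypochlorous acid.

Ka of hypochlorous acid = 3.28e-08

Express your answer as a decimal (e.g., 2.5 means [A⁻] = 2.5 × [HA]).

pKa = -log(3.28e-08) = 7.4841. pH = pKa + log([A⁻]/[HA]), so log([A⁻]/[HA]) = pH − pKa = 7.15 − 7.4841 = -0.3341. [A⁻]/[HA] = 10^(-0.3341) = 0.463

[A⁻]/[HA] = 0.463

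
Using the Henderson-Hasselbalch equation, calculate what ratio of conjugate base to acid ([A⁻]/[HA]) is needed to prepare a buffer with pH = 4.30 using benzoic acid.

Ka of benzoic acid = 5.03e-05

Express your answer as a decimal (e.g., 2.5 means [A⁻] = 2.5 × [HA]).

pKa = -log(5.03e-05) = 4.2984. pH = pKa + log([A⁻]/[HA]), so log([A⁻]/[HA]) = pH − pKa = 4.30 − 4.2984 = 0.0016. [A⁻]/[HA] = 10^(0.0016) = 1.00

[A⁻]/[HA] = 1.00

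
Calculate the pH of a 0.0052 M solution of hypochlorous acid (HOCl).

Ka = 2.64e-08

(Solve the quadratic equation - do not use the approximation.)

x² + Ka×x - Ka×C = 0. Using quadratic formula: [H⁺] = 1.1703e-05

pH = 4.93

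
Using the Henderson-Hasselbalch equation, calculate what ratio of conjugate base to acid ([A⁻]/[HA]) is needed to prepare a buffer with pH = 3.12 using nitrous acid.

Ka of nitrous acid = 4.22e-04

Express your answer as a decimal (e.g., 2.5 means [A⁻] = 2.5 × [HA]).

pKa = -log(4.22e-04) = 3.3747. pH = pKa + log([A⁻]/[HA]), so log([A⁻]/[HA]) = pH − pKa = 3.12 − 3.3747 = -0.2547. [A⁻]/[HA] = 10^(-0.2547) = 0.556

[A⁻]/[HA] = 0.556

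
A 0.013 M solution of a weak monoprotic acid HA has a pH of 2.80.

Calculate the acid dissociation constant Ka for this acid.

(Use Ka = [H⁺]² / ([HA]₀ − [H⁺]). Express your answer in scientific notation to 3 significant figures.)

[H⁺] = 10^(−pH) = 10^(−2.80) = 1.585e-03 M. For HA ⇌ H⁺ + A⁻, Ka = [H⁺][A⁻]/[HA] = [H⁺]² / ([HA]₀ − [H⁺]) = (1.585e-03)² / (0.013 − 1.585e-03) = 2.20e-04.

K_a = 2.20e-04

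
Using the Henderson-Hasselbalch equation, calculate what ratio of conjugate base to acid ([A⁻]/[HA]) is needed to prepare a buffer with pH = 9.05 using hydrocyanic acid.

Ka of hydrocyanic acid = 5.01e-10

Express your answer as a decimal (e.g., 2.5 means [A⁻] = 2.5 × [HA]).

pKa = -log(5.01e-10) = 9.3002. pH = pKa + log([A⁻]/[HA]), so log([A⁻]/[HA]) = pH − pKa = 9.05 − 9.3002 = -0.2502. [A⁻]/[HA] = 10^(-0.2502) = 0.562

[A⁻]/[HA] = 0.562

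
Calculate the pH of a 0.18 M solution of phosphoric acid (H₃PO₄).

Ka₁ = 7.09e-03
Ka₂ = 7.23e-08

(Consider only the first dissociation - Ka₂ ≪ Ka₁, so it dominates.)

First dissociation dominates. From Ka₁ = [H⁺][HA⁻]/[H₂A], x² + Ka₁·x − Ka₁·C = 0 with C = 0.18 M and Ka₁ = 7.09e-03. Solving: [H⁺] = (−Ka₁ + √(Ka₁² + 4·Ka₁·C)) / 2 = 3.2354e-02 M. pH = -log(3.2354e-02) = 1.49.

pH = 1.49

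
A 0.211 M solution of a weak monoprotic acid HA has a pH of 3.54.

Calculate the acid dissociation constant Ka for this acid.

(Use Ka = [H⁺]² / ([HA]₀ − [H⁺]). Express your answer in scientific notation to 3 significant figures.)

[H⁺] = 10^(−pH) = 10^(−3.54) = 2.884e-04 M. For HA ⇌ H⁺ + A⁻, Ka = [H⁺][A⁻]/[HA] = [H⁺]² / ([HA]₀ − [H⁺]) = (2.884e-04)² / (0.211 − 2.884e-04) = 3.95e-07.

K_a = 3.95e-07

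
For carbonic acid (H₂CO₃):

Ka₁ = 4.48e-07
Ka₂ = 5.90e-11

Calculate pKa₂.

pKa₂ = -log(Ka₂) = -log(5.90e-11) = 10.23.

pK_{a2} = 10.23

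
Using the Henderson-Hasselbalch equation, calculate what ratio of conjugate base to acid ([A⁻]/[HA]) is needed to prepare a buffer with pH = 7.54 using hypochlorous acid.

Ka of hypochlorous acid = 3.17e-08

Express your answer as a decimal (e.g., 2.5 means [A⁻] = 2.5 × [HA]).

pKa = -log(3.17e-08) = 7.4989. pH = pKa + log([A⁻]/[HA]), so log([A⁻]/[HA]) = pH − pKa = 7.54 − 7.4989 = 0.0411. [A⁻]/[HA] = 10^(0.0411) = 1.10

[A⁻]/[HA] = 1.10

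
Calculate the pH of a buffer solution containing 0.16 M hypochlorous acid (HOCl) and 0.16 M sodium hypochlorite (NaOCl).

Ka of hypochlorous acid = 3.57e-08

pKa = -log(3.57e-08) = 7.45. pH = pKa + log([A⁻]/[HA]) = 7.45 + log(0.16/0.16)

pH = 7.45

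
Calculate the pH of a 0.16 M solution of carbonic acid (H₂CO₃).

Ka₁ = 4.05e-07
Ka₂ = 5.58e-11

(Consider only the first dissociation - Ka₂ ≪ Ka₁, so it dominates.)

First dissociation dominates. From Ka₁ = [H⁺][HA⁻]/[H₂A], x² + Ka₁·x − Ka₁·C = 0 with C = 0.16 M and Ka₁ = 4.05e-07. Solving: [H⁺] = (−Ka₁ + √(Ka₁² + 4·Ka₁·C)) / 2 = 2.5436e-04 M. pH = -log(2.5436e-04) = 3.59.

pH = 3.59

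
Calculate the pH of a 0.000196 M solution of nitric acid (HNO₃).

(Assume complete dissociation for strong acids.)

[H⁺] = 0.000196 M for strong acid. pH = -log[H⁺] = -log(0.000196)

pH = 3.71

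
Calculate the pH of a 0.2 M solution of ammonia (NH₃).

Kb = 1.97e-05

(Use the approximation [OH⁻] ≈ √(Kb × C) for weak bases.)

[OH⁻] = √(Kb × C) = √(1.97e-05 × 0.2) = 1.9849e-03. pOH = 2.70, pH = 14 - pOH

pH = 11.30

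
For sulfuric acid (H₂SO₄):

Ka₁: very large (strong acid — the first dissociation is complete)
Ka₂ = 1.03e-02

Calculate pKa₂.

pKa₂ = -log(Ka₂) = -log(1.03e-02) = 1.99.

pK_{a2} = 1.99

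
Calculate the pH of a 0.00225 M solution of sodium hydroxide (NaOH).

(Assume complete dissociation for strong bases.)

[OH⁻] = 0.00225 M for strong base. pOH = -log[OH⁻] = 2.65, pH = 14 - pOH

pH = 11.35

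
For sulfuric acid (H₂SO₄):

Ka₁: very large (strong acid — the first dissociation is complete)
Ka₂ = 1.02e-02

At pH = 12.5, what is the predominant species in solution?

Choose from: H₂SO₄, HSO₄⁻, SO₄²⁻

The first dissociation is complete, so H₂SO₄ itself is never the predominant species in water; pKa₂ = -log(1.02e-02) = 1.99. For a polyprotic acid the predominant species crosses at each pKa: below pKa_n the protonated form dominates, above it the deprotonated form does. At pH = 12.5, the predominant species is SO₄²⁻.

SO₄²⁻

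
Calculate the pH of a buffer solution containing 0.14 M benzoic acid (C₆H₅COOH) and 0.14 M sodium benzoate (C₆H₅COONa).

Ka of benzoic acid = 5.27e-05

pKa = -log(5.27e-05) = 4.28. pH = pKa + log([A⁻]/[HA]) = 4.28 + log(0.14/0.14)

pH = 4.28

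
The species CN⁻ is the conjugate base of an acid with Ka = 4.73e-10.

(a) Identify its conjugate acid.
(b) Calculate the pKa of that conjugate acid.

(a) The conjugate acid is formed by adding one H⁺ to CN⁻, giving HCN. (b) pKa = -log(Ka) = -log(4.73e-10) = 9.33.

Conjugate acid: HCN; pK_a = 9.33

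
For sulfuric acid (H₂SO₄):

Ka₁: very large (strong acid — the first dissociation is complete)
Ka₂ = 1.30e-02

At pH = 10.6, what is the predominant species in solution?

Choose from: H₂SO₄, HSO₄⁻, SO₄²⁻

The first dissociation is complete, so H₂SO₄ itself is never the predominant species in water; pKa₂ = -log(1.30e-02) = 1.89. For a polyprotic acid the predominant species crosses at each pKa: below pKa_n the protonated form dominates, above it the deprotonated form does. At pH = 10.6, the predominant species is SO₄²⁻.

SO₄²⁻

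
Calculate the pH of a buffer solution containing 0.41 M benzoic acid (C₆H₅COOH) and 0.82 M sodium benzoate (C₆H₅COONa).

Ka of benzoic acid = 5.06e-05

pKa = -log(5.06e-05) = 4.30. pH = pKa + log([A⁻]/[HA]) = 4.30 + log(0.82/0.41)

pH = 4.60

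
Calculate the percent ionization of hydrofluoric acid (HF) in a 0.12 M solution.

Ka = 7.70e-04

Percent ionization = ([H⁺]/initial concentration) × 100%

Using Ka equilibrium: x² + Ka×x - Ka×C = 0. Solving: [H⁺] = 9.2352e-03. Percent = (9.2352e-03/0.12) × 100

Percent ionization = 7.7%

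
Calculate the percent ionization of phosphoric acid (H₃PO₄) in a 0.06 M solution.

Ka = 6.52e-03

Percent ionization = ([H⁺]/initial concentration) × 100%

Using Ka equilibrium: x² + Ka×x - Ka×C = 0. Solving: [H⁺] = 1.6786e-02. Percent = (1.6786e-02/0.06) × 100

Percent ionization = 28%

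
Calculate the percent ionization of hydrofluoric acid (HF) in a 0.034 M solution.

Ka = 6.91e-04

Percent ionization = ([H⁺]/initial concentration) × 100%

Using Ka equilibrium: x² + Ka×x - Ka×C = 0. Solving: [H⁺] = 4.5139e-03. Percent = (4.5139e-03/0.034) × 100

Percent ionization = 13.3%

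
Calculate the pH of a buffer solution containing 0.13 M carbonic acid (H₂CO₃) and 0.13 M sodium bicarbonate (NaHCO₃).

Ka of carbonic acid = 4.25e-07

pKa = -log(4.25e-07) = 6.37. pH = pKa + log([A⁻]/[HA]) = 6.37 + log(0.13/0.13)

pH = 6.37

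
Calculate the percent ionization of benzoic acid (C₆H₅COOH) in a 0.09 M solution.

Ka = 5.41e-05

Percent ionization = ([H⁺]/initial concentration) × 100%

Using Ka equilibrium: x² + Ka×x - Ka×C = 0. Solving: [H⁺] = 2.1797e-03. Percent = (2.1797e-03/0.09) × 100

Percent ionization = 2.42%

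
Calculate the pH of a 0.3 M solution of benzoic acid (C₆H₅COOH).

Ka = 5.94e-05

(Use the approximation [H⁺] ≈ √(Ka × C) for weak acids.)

[H⁺] = √(Ka × C) = √(5.94e-05 × 0.3) = 4.2214e-03. pH = -log(4.2214e-03)

pH = 2.37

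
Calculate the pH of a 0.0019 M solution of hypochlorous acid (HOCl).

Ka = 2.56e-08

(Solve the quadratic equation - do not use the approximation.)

x² + Ka×x - Ka×C = 0. Using quadratic formula: [H⁺] = 6.9615e-06

pH = 5.16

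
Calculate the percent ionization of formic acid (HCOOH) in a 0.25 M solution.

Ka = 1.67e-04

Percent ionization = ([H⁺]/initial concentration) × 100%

Using Ka equilibrium: x² + Ka×x - Ka×C = 0. Solving: [H⁺] = 6.3785e-03. Percent = (6.3785e-03/0.25) × 100

Percent ionization = 2.55%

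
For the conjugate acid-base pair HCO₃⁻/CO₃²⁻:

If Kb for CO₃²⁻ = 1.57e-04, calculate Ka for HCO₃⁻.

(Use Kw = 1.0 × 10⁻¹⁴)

For a conjugate pair Ka × Kb = Kw, so Ka = Kw/Kb = 1.0 × 10⁻¹⁴ / 1.57e-04 = 6.37e-11.

K_a = 6.37e-11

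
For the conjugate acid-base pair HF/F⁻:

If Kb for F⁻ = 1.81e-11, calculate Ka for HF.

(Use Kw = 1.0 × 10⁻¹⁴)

For a conjugate pair Ka × Kb = Kw, so Ka = Kw/Kb = 1.0 × 10⁻¹⁴ / 1.81e-11 = 5.52e-04.

K_a = 5.52e-04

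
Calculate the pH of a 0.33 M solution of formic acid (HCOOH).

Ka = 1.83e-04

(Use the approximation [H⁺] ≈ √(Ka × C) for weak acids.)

[H⁺] = √(Ka × C) = √(1.83e-04 × 0.33) = 7.7711e-03. pH = -log(7.7711e-03)

pH = 2.11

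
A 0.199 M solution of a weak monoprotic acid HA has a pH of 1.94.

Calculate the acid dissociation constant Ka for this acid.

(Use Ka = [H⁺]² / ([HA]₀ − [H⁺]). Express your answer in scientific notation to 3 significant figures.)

[H⁺] = 10^(−pH) = 10^(−1.94) = 1.148e-02 M. For HA ⇌ H⁺ + A⁻, Ka = [H⁺][A⁻]/[HA] = [H⁺]² / ([HA]₀ − [H⁺]) = (1.148e-02)² / (0.199 − 1.148e-02) = 7.03e-04.

K_a = 7.03e-04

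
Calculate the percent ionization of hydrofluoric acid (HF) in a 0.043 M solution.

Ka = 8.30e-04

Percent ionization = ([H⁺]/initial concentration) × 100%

Using Ka equilibrium: x² + Ka×x - Ka×C = 0. Solving: [H⁺] = 5.5735e-03. Percent = (5.5735e-03/0.043) × 100

Percent ionization = 13%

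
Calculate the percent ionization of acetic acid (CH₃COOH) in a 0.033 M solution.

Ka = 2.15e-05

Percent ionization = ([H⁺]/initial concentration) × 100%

Using Ka equilibrium: x² + Ka×x - Ka×C = 0. Solving: [H⁺] = 8.3164e-04. Percent = (8.3164e-04/0.033) × 100

Percent ionization = 2.52%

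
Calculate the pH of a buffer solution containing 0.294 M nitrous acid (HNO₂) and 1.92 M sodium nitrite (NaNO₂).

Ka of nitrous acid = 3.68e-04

pKa = -log(3.68e-04) = 3.43. pH = pKa + log([A⁻]/[HA]) = 3.43 + log(1.92/0.294)

pH = 4.25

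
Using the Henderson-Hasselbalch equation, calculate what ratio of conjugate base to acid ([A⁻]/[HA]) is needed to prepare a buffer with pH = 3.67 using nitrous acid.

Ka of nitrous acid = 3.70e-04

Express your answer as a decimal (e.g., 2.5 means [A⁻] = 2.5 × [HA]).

pKa = -log(3.70e-04) = 3.4318. pH = pKa + log([A⁻]/[HA]), so log([A⁻]/[HA]) = pH − pKa = 3.67 − 3.4318 = 0.2382. [A⁻]/[HA] = 10^(0.2382) = 1.73

[A⁻]/[HA] = 1.73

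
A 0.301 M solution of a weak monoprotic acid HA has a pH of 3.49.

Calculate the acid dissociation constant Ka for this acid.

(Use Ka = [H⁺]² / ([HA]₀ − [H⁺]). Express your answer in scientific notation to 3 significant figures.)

[H⁺] = 10^(−pH) = 10^(−3.49) = 3.236e-04 M. For HA ⇌ H⁺ + A⁻, Ka = [H⁺][A⁻]/[HA] = [H⁺]² / ([HA]₀ − [H⁺]) = (3.236e-04)² / (0.301 − 3.236e-04) = 3.48e-07.

K_a = 3.48e-07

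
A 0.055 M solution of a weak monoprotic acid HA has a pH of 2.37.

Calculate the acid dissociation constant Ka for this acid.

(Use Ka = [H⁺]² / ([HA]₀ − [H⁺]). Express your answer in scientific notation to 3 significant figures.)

[H⁺] = 10^(−pH) = 10^(−2.37) = 4.266e-03 M. For HA ⇌ H⁺ + A⁻, Ka = [H⁺][A⁻]/[HA] = [H⁺]² / ([HA]₀ − [H⁺]) = (4.266e-03)² / (0.055 − 4.266e-03) = 3.59e-04.

K_a = 3.59e-04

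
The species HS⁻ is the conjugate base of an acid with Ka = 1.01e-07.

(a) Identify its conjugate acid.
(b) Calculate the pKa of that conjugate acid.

(a) The conjugate acid is formed by adding one H⁺ to HS⁻, giving H₂S. (b) pKa = -log(Ka) = -log(1.01e-07) = 7.00.

Conjugate acid: H₂S; pK_a = 7.00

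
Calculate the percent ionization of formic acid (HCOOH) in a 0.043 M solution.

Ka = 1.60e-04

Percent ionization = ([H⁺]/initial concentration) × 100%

Using Ka equilibrium: x² + Ka×x - Ka×C = 0. Solving: [H⁺] = 2.5442e-03. Percent = (2.5442e-03/0.043) × 100

Percent ionization = 5.92%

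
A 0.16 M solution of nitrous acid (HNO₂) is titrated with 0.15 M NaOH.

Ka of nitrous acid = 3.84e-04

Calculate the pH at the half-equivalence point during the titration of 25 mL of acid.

At half-equivalence [HA] = [A⁻], so Henderson-Hasselbalch gives pH = pKa = -log(3.84e-04) = 3.42.

pH = pKa = 3.42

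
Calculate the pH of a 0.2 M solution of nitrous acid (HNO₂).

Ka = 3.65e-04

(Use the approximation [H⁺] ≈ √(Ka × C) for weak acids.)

[H⁺] = √(Ka × C) = √(3.65e-04 × 0.2) = 8.5440e-03. pH = -log(8.5440e-03)

pH = 2.07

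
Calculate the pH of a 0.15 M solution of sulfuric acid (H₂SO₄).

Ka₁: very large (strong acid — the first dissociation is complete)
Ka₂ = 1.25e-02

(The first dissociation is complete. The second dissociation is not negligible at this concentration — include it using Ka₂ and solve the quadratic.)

First dissociation is complete: [H⁺]₀ = [HSO₄⁻]₀ = C = 0.15 M. Second dissociation HSO₄⁻ ⇌ H⁺ + SO₄²⁻: let x = [SO₄²⁻]. Ka₂ = (C + x)·x / (C − x) = 1.25e-02 → x² + (C + Ka₂)·x − Ka₂·C = 0 → x² + 0.16250·x − 1.875e-03 = 0. x = (−0.16250 + √(0.16250² + 4 × 1.875e-03)) / 2 = 1.0818e-02 M. [H⁺] = C + x = 0.15 + 1.0818e-02 = 1.6082e-01 M. pH = -log(1.6082e-01) = 0.79.

pH = 0.79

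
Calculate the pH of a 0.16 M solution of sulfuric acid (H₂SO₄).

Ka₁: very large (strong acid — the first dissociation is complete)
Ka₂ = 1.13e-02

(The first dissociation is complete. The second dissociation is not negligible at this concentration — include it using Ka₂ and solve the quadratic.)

First dissociation is complete: [H⁺]₀ = [HSO₄⁻]₀ = C = 0.16 M. Second dissociation HSO₄⁻ ⇌ H⁺ + SO₄²⁻: let x = [SO₄²⁻]. Ka₂ = (C + x)·x / (C − x) = 1.13e-02 → x² + (C + Ka₂)·x − Ka₂·C = 0 → x² + 0.17130·x − 1.808e-03 = 0. x = (−0.17130 + √(0.17130² + 4 × 1.808e-03)) / 2 = 9.9739e-03 M. [H⁺] = C + x = 0.16 + 9.9739e-03 = 1.6997e-01 M. pH = -log(1.6997e-01) = 0.77.

pH = 0.77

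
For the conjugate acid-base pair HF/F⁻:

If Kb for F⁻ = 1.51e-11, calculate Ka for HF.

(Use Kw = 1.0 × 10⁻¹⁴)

For a conjugate pair Ka × Kb = Kw, so Ka = Kw/Kb = 1.0 × 10⁻¹⁴ / 1.51e-11 = 6.62e-04.

K_a = 6.62e-04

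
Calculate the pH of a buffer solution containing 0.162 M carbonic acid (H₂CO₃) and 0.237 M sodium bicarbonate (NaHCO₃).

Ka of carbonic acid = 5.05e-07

pKa = -log(5.05e-07) = 6.30. pH = pKa + log([A⁻]/[HA]) = 6.30 + log(0.237/0.162)

pH = 6.46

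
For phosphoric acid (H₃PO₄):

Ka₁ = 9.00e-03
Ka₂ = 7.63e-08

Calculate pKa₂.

pKa₂ = -log(Ka₂) = -log(7.63e-08) = 7.12.

pK_{a2} = 7.12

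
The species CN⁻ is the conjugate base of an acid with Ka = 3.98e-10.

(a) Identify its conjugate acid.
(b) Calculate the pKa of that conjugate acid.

(a) The conjugate acid is formed by adding one H⁺ to CN⁻, giving HCN. (b) pKa = -log(Ka) = -log(3.98e-10) = 9.40.

Conjugate acid: HCN; pK_a = 9.40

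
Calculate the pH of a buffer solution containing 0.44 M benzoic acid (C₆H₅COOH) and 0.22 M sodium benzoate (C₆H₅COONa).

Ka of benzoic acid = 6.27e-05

pKa = -log(6.27e-05) = 4.20. pH = pKa + log([A⁻]/[HA]) = 4.20 + log(0.22/0.44)

pH = 3.90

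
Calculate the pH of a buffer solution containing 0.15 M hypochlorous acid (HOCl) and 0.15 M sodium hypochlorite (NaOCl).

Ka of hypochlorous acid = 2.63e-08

pKa = -log(2.63e-08) = 7.58. pH = pKa + log([A⁻]/[HA]) = 7.58 + log(0.15/0.15)

pH = 7.58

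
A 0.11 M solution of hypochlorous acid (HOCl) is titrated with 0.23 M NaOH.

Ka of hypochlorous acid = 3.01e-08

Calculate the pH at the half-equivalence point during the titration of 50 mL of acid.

At half-equivalence [HA] = [A⁻], so Henderson-Hasselbalch gives pH = pKa = -log(3.01e-08) = 7.52.

pH = pKa = 7.52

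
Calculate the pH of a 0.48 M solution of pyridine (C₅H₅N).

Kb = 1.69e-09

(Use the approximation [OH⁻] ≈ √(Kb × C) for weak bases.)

[OH⁻] = √(Kb × C) = √(1.69e-09 × 0.48) = 2.8482e-05. pOH = 4.55, pH = 14 - pOH

pH = 9.45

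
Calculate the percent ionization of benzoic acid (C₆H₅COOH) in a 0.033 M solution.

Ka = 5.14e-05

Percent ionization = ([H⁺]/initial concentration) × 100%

Using Ka equilibrium: x² + Ka×x - Ka×C = 0. Solving: [H⁺] = 1.2769e-03. Percent = (1.2769e-03/0.033) × 100

Percent ionization = 3.87%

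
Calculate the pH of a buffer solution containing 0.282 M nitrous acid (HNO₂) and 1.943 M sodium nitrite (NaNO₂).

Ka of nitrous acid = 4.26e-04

pKa = -log(4.26e-04) = 3.37. pH = pKa + log([A⁻]/[HA]) = 3.37 + log(1.943/0.282)

pH = 4.21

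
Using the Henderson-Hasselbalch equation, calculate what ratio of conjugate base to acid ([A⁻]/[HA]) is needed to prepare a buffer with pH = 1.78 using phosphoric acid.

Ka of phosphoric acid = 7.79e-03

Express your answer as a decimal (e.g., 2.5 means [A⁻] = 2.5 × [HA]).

pKa = -log(7.79e-03) = 2.1085. pH = pKa + log([A⁻]/[HA]), so log([A⁻]/[HA]) = pH − pKa = 1.78 − 2.1085 = -0.3285. [A⁻]/[HA] = 10^(-0.3285) = 0.469

[A⁻]/[HA] = 0.469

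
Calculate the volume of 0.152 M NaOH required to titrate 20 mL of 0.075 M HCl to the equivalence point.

At equivalence: moles acid = moles base. moles HCl = 0.075 × 20/1000 = 0.0015 mol. V_base = moles / 0.152 × 1000 = 9.9 mL.

V_{base} = 9.9 mL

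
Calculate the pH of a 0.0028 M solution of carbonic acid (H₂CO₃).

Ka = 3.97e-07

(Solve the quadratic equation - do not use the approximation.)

x² + Ka×x - Ka×C = 0. Using quadratic formula: [H⁺] = 3.3143e-05

pH = 4.48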